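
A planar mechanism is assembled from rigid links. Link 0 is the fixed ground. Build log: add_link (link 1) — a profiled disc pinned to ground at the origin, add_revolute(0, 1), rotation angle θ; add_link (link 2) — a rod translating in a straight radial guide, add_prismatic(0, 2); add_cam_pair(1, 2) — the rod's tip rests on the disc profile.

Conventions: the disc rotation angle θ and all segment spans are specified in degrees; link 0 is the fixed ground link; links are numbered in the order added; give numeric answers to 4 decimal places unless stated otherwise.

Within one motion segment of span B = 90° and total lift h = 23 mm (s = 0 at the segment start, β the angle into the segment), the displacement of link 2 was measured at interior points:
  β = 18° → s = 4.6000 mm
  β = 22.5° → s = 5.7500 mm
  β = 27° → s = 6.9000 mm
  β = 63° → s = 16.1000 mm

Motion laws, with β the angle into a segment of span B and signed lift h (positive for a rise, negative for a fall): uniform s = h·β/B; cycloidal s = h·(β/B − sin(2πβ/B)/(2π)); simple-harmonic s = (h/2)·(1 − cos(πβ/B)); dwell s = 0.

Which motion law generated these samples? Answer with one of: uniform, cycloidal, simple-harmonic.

candidates at β/B = r: uniform s = h·r (linear in β); cycloidal s = h·(r − sin(2πr)/(2π)); simple-harmonic s = (h/2)(1 − cos(πr))
β=18°: printed 4.6000 | uniform 4.6000, cycloidal 1.1186, simple-harmonic 2.1963
β=22.5°: printed 5.7500 | uniform 5.7500, cycloidal 2.0894, simple-harmonic 3.3683
β=27°: printed 6.9000 | uniform 6.9000, cycloidal 3.4186, simple-harmonic 4.7405
β=63°: printed 16.1000 | uniform 16.1000, cycloidal 19.5814, simple-harmonic 18.2595
only one law matches every sample → uniform

uniform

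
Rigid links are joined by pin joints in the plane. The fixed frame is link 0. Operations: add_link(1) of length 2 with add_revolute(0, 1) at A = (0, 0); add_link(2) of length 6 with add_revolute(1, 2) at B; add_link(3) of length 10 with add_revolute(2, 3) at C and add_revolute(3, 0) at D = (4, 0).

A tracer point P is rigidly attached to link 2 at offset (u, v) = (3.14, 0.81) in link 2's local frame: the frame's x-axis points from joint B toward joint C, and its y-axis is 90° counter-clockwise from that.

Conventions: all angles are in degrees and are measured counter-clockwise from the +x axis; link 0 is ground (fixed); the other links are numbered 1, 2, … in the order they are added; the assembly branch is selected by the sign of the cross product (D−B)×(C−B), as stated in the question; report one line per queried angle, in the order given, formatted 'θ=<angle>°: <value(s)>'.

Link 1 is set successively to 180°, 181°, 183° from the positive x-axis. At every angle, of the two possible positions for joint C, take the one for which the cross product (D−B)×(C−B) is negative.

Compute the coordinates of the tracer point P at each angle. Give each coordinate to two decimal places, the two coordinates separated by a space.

A=(0,0), D=(4.00,0)
θ=180°: B = A + 2.00·(cos180°, sin180°) = (-2.0000, 0.0000)
θ=180°: |BD| = 6.0000
θ=180°: circle(B,6.00) ∩ circle(D,10.00): a=-2.3333, h=5.5277
θ=180°:   candidates: C₊=(-4.3333,5.5277) cross=33.166; C₋=(-4.3333,-5.5277) cross=-33.166
θ=180°:   branch - wants cross < 0 → take C=(-4.3333,-5.5277) (cross=-33.166)
θ=180°: ex = (C−B)/|BC| = (-0.3889,-0.9213); ey = (0.9213,-0.3889)
θ=180°: P = B + 3.14·ex + 0.81·ey = (-2.4749,-3.2078)
θ=181°: B = A + 2.00·(cos181°, sin181°) = (-1.9997, -0.0349)
θ=181°: |BD| = 5.9998
θ=181°: circle(B,6.00) ∩ circle(D,10.00): a=-2.3336, h=5.5276
θ=181°:   candidates: C₊=(-4.3654,5.4790) cross=33.164; C₋=(-4.3011,-5.5760) cross=-33.164
θ=181°:   branch - wants cross < 0 → take C=(-4.3011,-5.5760) (cross=-33.164)
θ=181°: ex = (C−B)/|BC| = (-0.3836,-0.9235); ey = (0.9235,-0.3836)
θ=181°: P = B + 3.14·ex + 0.81·ey = (-2.4561,-3.2454)
θ=183°: B = A + 2.00·(cos183°, sin183°) = (-1.9973, -0.1047)
θ=183°: |BD| = 5.9982
θ=183°: circle(B,6.00) ∩ circle(D,10.00): a=-2.3359, h=5.5266
θ=183°:   candidates: C₊=(-4.4292,5.3804) cross=33.150; C₋=(-4.2363,-5.6712) cross=-33.150
θ=183°:   branch - wants cross < 0 → take C=(-4.2363,-5.6712) (cross=-33.150)
θ=183°: ex = (C−B)/|BC| = (-0.3732,-0.9278); ey = (0.9278,-0.3732)
θ=183°: P = B + 3.14·ex + 0.81·ey = (-2.4176,-3.3201)

θ=180°: -2.47 -3.21
θ=181°: -2.46 -3.25
θ=183°: -2.42 -3.32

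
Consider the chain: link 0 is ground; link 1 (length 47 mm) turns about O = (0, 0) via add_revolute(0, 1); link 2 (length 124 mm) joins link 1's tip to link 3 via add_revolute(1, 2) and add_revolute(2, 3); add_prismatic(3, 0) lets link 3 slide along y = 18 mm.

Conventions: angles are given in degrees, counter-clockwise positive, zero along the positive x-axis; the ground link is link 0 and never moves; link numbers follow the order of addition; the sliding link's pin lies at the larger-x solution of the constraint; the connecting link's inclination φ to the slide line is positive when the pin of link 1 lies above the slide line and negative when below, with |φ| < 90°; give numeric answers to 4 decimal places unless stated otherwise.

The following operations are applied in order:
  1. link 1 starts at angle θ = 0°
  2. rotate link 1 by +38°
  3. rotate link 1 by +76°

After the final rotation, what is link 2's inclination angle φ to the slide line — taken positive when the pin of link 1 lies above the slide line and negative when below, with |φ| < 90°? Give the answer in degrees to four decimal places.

geometry: r = 47 mm, L = 124 mm, e = 18 mm; θ starts at 0°
rotate link 1 by +38°: θ ← 0° +38° = 38°
rotate link 1 by +76°: θ ← 38° +76° = 114°
h = r sin θ − e = 42.936637 − 18 = 24.936637
sin φ = h / L = 24.936637 / 124 = 0.20110191
φ = arcsin(0.20110191) = 11.601403°

11.6014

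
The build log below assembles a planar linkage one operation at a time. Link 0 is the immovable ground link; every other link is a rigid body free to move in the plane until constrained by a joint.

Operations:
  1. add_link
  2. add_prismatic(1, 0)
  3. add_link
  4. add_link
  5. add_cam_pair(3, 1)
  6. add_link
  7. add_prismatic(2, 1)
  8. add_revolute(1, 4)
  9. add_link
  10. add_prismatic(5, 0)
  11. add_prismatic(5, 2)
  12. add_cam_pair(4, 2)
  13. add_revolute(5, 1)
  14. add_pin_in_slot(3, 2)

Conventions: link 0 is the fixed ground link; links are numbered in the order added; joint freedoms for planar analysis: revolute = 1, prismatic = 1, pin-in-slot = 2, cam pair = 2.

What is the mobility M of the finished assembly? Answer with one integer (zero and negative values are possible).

ground; <1,0,0>
#1 <2,0,0>
P:1↔0 J1 <2,1,0>
#2 <3,1,0>
#3 <4,1,0>
C:3↔1 J2 <4,1,1>
#4 <5,1,1>
P:2↔1 J1 <5,2,1>
R:1↔4 J1 <5,3,1>
#5 <6,3,1>
P:5↔0 J1 <6,4,1>
P:5↔2 J1 <6,5,1>
C:4↔2 J2 <6,5,2>
R:5↔1 J1 <6,6,2>
PS:3↔2 J2 <6,6,3>
3×5 − 2×6 − 1×3 = 0

M = 0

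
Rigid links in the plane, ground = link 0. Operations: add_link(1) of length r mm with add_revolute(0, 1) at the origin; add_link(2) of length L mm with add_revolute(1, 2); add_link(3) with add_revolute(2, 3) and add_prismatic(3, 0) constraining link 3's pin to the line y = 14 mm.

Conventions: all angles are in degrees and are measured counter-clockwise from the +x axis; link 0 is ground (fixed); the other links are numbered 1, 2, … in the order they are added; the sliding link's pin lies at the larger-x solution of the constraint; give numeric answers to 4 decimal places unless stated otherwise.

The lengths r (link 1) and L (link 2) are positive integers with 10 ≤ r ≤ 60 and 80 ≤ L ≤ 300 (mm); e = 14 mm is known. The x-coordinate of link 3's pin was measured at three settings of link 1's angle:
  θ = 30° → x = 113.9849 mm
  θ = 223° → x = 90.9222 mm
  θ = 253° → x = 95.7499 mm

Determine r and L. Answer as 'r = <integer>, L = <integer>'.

constraint per measurement: (x − r cos θ)² + (r sin θ − e)² = L²
subtracting the θ₁ and θ₂ equations cancels the r² and L² terms:
r = (x₁² − x₂²) / (2[(x₁cos θ₁ + e sin θ₁) − (x₂cos θ₂ + e sin θ₂)]) = 13.0000 → r = 13
L² = (x₁ − r cos θ₁)² + (r sin θ₁ − e)² = 10608.9981 → L = 103.0000 → L = 103
check at θ₃=253°: x = 95.7499 (printed 95.7499) ✓

r = 13, L = 103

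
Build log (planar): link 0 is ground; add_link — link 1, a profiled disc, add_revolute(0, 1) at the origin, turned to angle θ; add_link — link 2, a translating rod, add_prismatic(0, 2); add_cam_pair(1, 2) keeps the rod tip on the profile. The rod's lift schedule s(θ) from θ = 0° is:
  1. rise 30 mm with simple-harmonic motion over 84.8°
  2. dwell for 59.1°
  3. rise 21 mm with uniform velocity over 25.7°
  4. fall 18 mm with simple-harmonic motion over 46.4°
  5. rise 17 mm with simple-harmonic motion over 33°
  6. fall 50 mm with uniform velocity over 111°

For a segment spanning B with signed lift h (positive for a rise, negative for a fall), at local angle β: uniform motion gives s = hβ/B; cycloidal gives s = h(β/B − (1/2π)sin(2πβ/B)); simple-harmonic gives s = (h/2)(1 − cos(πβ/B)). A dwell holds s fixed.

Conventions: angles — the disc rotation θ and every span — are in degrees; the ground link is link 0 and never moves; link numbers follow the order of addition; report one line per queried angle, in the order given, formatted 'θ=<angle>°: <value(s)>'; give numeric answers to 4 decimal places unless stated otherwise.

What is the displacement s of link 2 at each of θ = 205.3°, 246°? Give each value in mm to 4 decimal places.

seg 1 [0°–84.8°] simple-harmonic, h=30: full span → s += 30 → s = 30.0000
seg 2 [84.8°–143.9°] dwell: s stays 30.0000
seg 3 [143.9°–169.6°] uniform, h=21: full span → s += 21 → s = 51.0000
seg 4 [169.6°–216°] simple-harmonic, h=-18: θ=205.3° here. β=35.7, B=46.4. -18/2·(1 − cos(π·0.7694)) = -15.7397 → s = 35.2603
seg 4 [169.6°–216°] simple-harmonic, h=-18: full span → s += -18 → s = 33.0000
seg 5 [216°–249°] simple-harmonic, h=17: θ=246° here. β=30, B=33. 17/2·(1 − cos(π·0.9091)) = 16.6557 → s = 49.6557

θ=205.3°: 35.2603
θ=246°: 49.6557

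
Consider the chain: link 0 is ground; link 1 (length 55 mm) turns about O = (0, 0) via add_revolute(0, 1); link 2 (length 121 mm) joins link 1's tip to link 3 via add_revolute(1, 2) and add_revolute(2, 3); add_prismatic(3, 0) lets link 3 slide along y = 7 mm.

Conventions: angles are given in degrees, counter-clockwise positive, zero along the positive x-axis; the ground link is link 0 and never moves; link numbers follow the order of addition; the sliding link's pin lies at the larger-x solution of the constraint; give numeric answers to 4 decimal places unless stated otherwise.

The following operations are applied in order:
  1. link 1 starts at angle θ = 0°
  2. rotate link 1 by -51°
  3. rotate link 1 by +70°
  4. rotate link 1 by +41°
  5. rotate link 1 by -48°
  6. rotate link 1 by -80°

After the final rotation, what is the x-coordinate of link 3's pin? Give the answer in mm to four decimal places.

geometry: r = 55 mm, L = 121 mm, e = 7 mm; θ starts at 0°
rotate link 1 by -51°: θ ← 0° -51° = -51°
rotate link 1 by +70°: θ ← -51° +70° = 19°
rotate link 1 by +41°: θ ← 19° +41° = 60°
rotate link 1 by -48°: θ ← 60° -48° = 12°
rotate link 1 by -80°: θ ← 12° -80° = -68°
crank pin P = (r cos θ, r sin θ) = (20.603363, -50.995112)
h = r sin θ − e = -50.995112 − 7 = -57.995112
x = r cos θ + √(L² − h²) = 20.603363 + 106.195890 = 126.799252

126.7993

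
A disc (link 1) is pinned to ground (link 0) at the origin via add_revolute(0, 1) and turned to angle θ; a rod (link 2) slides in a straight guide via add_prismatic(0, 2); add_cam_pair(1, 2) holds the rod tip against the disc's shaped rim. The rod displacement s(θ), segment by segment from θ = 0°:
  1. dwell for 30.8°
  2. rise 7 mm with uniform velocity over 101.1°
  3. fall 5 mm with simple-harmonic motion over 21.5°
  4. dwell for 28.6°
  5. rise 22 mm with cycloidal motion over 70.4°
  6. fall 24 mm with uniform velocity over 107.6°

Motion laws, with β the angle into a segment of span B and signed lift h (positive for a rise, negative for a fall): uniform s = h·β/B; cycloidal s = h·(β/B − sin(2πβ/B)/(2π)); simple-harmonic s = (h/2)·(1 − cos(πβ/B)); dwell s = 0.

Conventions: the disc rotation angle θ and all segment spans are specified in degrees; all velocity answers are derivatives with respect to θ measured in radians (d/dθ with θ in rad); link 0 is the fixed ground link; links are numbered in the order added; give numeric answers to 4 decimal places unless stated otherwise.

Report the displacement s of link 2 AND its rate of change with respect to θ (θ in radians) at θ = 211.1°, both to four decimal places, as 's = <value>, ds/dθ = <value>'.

segment 1 (0° to 30.8°, dwell): s unchanged at 0.0000
segment 2 (30.8° to 131.9°, uniform, h = 7) is passed completely: s = 0.0000 + (7) = 7.0000
segment 3 (131.9° to 153.4°, simple-harmonic, h = -5) is passed completely: s = 7.0000 + (-5) = 2.0000
segment 4 (153.4° to 182°, dwell): s unchanged at 2.0000
θ = 211.1° falls in segment 5 (182° to 252.4°, cycloidal, h = 22): β = 211.1 − 182 = 29.1°, B = 70.4°; Δs = 22·(0.4134 − sin(2π·0.4134)/(2π)) = 7.2803; s = 2.0000 + 7.2803 = 9.2803
velocity in seg [182°–252.4°] (cycloidal), θ in radians: β = 29.1° = 0.5079 rad, B = 70.4° = 1.2287 rad; ds/dθ = (h/B)(1 − cos(2πβ/B)) = (22/1.2287)(1 − cos(2π·0.4134)) = 33.221273 mm/rad

s = 9.2803, ds/dθ = 33.2213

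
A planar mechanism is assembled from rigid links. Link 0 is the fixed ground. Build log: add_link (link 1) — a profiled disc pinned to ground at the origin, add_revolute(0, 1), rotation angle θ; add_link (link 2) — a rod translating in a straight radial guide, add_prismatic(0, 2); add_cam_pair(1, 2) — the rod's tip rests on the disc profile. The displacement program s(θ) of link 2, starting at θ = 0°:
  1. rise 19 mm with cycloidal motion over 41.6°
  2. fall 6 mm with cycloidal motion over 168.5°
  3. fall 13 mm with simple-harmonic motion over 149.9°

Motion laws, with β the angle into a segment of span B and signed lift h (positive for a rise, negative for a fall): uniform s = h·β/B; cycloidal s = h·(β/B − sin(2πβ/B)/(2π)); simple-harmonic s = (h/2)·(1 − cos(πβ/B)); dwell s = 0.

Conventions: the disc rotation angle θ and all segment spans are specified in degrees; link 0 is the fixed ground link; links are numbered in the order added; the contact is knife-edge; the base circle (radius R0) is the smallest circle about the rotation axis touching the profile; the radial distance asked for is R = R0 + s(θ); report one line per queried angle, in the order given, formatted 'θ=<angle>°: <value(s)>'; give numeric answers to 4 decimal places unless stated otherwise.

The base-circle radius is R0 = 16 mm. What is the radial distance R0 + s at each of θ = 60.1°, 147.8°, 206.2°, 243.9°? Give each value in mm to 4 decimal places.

seg 1 [0°–41.6°] cycloidal, h=19: full span → s += 19 → s = 19.0000
seg 2 [41.6°–210.1°] cycloidal, h=-6: θ=60.1° here. β=18.5, B=168.5. -6·(0.1098 − sin(2π·0.1098)/(2π)) = -0.0510 → s = 18.9490
seg 2 [41.6°–210.1°] cycloidal, h=-6: θ=147.8° here. β=106.2, B=168.5. -6·(0.6303 − sin(2π·0.6303)/(2π)) = -4.4788 → s = 14.5212
seg 2 [41.6°–210.1°] cycloidal, h=-6: θ=206.2° here. β=164.6, B=168.5. -6·(0.9769 − sin(2π·0.9769)/(2π)) = -5.9995 → s = 13.0005
seg 2 [41.6°–210.1°] cycloidal, h=-6: full span → s += -6 → s = 13.0000
seg 3 [210.1°–360°] simple-harmonic, h=-13: θ=243.9° here. β=33.8, B=149.9. -13/2·(1 − cos(π·0.2255)) = -1.5638 → s = 11.4362
θ=60.1°: R = R0 + s = 16 + 18.9490 = 34.9490
θ=147.8°: R = R0 + s = 16 + 14.5212 = 30.5212
θ=206.2°: R = R0 + s = 16 + 13.0005 = 29.0005
θ=243.9°: R = R0 + s = 16 + 11.4362 = 27.4362

θ=60.1°: 34.9490
θ=147.8°: 30.5212
θ=206.2°: 29.0005
θ=243.9°: 27.4362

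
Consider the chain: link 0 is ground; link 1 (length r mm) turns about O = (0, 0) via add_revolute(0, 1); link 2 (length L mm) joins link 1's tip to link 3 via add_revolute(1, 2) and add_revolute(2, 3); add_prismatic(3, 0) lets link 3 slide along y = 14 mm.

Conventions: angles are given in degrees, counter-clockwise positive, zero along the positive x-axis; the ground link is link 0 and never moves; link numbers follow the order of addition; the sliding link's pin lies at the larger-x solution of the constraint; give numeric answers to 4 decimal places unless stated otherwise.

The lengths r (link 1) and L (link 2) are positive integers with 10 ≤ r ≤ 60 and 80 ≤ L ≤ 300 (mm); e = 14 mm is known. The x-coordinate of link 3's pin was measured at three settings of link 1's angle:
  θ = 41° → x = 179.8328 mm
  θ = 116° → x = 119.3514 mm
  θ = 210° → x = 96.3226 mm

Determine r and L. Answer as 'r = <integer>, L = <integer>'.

constraint per measurement: (x − r cos θ)² + (r sin θ − e)² = L²
subtracting the θ₁ and θ₂ equations cancels the r² and L² terms:
r = (x₁² − x₂²) / (2[(x₁cos θ₁ + e sin θ₁) − (x₂cos θ₂ + e sin θ₂)]) = 49.0001 → r = 49
L² = (x₁ − r cos θ₁)² + (r sin θ₁ − e)² = 20736.0123 → L = 144.0000 → L = 144
check at θ₃=210°: x = 96.3226 (printed 96.3226) ✓

r = 49, L = 144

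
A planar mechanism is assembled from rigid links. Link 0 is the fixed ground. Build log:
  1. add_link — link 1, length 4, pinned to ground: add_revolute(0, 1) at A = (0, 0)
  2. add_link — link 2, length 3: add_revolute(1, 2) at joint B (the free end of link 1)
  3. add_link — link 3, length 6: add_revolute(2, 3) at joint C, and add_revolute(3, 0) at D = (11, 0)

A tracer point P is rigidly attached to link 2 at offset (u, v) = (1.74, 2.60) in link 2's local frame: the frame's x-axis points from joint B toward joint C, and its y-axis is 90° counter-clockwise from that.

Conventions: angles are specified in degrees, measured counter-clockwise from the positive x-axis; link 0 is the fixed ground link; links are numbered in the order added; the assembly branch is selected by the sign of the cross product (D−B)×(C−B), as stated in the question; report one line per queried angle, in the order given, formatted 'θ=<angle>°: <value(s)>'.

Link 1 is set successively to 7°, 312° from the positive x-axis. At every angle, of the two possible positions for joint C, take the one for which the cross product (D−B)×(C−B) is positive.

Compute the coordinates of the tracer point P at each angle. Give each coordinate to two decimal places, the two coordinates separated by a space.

A=(0,0), D=(11.00,0)
θ=7°: B = A + 4.00·(cos7°, sin7°) = (3.9702, 0.4875)
θ=7°: |BD| = 7.0467
θ=7°: circle(B,3.00) ∩ circle(D,6.00): a=1.6076, h=2.5329
θ=7°:   candidates: C₊=(5.7491,2.9031) cross=17.849; C₋=(5.3987,-2.1506) cross=-17.849
θ=7°:   branch + wants cross > 0 → take C=(5.7491,2.9031) (cross=17.849)
θ=7°: ex = (C−B)/|BC| = (0.5930,0.8052); ey = (-0.8052,0.5930)
θ=7°: P = B + 1.74·ex + 2.60·ey = (2.9084,3.4303)
θ=312°: B = A + 4.00·(cos312°, sin312°) = (2.6765, -2.9726)
θ=312°: |BD| = 8.8384
θ=312°: circle(B,3.00) ∩ circle(D,6.00): a=2.8917, h=0.7986
θ=312°:   candidates: C₊=(5.1312,-1.2479) cross=7.059; C₋=(5.6684,-2.7521) cross=-7.059
θ=312°:   branch + wants cross > 0 → take C=(5.1312,-1.2479) (cross=7.059)
θ=312°: ex = (C−B)/|BC| = (0.8182,0.5749); ey = (-0.5749,0.8182)
θ=312°: P = B + 1.74·ex + 2.60·ey = (2.6055,0.1551)

θ=7°: 2.91 3.43
θ=312°: 2.61 0.16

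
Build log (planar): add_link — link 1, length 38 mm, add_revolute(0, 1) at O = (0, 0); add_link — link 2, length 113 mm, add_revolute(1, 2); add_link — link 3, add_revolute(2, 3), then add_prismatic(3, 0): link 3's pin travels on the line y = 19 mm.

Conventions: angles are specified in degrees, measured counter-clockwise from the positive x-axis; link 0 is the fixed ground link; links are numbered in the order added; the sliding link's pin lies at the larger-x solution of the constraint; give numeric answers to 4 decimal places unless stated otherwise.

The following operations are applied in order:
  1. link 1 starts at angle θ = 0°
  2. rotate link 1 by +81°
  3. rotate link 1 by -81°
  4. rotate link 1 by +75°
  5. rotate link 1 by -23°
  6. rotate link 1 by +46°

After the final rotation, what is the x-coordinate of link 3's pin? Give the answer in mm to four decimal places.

geometry: r = 38 mm, L = 113 mm, e = 19 mm; θ starts at 0°
rotate link 1 by +81°: θ ← 0° +81° = 81°
rotate link 1 by -81°: θ ← 81° -81° = 0°
rotate link 1 by +75°: θ ← 0° +75° = 75°
rotate link 1 by -23°: θ ← 75° -23° = 52°
rotate link 1 by +46°: θ ← 52° +46° = 98°
crank pin P = (r cos θ, r sin θ) = (-5.288578, 37.630187)
h = r sin θ − e = 37.630187 − 19 = 18.630187
x = r cos θ + √(L² − h²) = -5.288578 + 111.453650 = 106.165072

106.1651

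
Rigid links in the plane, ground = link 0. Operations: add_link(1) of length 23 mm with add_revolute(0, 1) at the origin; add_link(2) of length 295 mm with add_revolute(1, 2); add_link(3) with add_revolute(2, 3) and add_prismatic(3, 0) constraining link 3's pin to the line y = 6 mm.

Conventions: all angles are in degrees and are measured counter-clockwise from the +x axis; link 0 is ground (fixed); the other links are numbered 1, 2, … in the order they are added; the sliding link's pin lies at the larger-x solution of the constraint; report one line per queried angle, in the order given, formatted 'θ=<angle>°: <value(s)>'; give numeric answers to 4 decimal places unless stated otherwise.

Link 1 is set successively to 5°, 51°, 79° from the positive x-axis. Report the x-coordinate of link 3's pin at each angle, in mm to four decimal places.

geometry: r = 23 mm, L = 295 mm, e = 6 mm
θ=5°: crank pin P = (r cos θ, r sin θ) = (22.912478, 2.004582)
θ=5°: h = r sin θ − e = 2.004582 − 6 = -3.995418
θ=5°: x = r cos θ + √(L² − h²) = 22.912478 + 294.972942 = 317.885420
θ=51°: crank pin P = (r cos θ, r sin θ) = (14.474369, 17.874357)
θ=51°: h = r sin θ − e = 17.874357 − 6 = 11.874357
θ=51°: x = r cos θ + √(L² − h²) = 14.474369 + 294.760919 = 309.235288
θ=79°: crank pin P = (r cos θ, r sin θ) = (4.388607, 22.577425)
θ=79°: h = r sin θ − e = 22.577425 − 6 = 16.577425
θ=79°: x = r cos θ + √(L² − h²) = 4.388607 + 294.533850 = 298.922457

θ=5°: 317.8854
θ=51°: 309.2353
θ=79°: 298.9225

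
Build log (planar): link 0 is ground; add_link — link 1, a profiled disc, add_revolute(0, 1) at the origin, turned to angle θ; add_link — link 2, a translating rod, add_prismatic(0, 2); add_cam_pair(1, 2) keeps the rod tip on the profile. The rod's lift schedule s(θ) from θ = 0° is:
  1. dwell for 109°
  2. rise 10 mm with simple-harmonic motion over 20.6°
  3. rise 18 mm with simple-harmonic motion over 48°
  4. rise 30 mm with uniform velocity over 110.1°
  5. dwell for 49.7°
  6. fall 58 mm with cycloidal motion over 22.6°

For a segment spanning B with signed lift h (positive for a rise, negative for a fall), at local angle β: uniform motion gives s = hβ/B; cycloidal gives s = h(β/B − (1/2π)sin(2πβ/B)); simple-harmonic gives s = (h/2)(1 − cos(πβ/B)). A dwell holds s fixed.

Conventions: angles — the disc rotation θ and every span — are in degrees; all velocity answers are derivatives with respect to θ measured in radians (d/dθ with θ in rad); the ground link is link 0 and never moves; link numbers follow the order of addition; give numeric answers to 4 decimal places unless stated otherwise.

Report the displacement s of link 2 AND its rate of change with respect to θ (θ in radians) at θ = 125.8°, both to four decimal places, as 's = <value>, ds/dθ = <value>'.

seg 1 [0°–109°] dwell: s stays 0.0000
seg 2 [109°–129.6°] simple-harmonic, h=10: θ=125.8° here. β=16.8, B=20.6. 10/2·(1 − cos(π·0.8155)) = 9.1836 → s = 9.1836
velocity in seg [109°–129.6°] (simple-harmonic), θ in radians: β = 16.8° = 0.2932 rad, B = 20.6° = 0.3595 rad; ds/dθ = (πh/(2B)) sin(πβ/B) = (π·10/(2·0.3595)) sin(π·0.8155) = 23.925143 mm/rad

s = 9.1836, ds/dθ = 23.9251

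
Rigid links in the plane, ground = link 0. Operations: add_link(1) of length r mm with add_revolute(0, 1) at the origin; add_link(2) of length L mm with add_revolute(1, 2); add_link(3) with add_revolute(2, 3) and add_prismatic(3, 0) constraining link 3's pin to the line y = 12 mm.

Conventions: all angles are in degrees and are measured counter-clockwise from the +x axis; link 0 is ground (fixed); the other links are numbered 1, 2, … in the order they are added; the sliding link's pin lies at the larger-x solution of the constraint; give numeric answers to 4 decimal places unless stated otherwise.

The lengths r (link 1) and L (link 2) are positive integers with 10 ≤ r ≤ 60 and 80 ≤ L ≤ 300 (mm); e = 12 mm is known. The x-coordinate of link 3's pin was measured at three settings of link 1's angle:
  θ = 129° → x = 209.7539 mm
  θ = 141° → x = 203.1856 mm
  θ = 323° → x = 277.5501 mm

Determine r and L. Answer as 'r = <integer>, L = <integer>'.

constraint per measurement: (x − r cos θ)² + (r sin θ − e)² = L²
subtracting the θ₁ and θ₂ equations cancels the r² and L² terms:
r = (x₁² − x₂²) / (2[(x₁cos θ₁ + e sin θ₁) − (x₂cos θ₂ + e sin θ₂)]) = 49.0005 → r = 49
L² = (x₁ − r cos θ₁)² + (r sin θ₁ − e)² = 58564.0107 → L = 242.0000 → L = 242
check at θ₃=323°: x = 277.5501 (printed 277.5501) ✓

r = 49, L = 242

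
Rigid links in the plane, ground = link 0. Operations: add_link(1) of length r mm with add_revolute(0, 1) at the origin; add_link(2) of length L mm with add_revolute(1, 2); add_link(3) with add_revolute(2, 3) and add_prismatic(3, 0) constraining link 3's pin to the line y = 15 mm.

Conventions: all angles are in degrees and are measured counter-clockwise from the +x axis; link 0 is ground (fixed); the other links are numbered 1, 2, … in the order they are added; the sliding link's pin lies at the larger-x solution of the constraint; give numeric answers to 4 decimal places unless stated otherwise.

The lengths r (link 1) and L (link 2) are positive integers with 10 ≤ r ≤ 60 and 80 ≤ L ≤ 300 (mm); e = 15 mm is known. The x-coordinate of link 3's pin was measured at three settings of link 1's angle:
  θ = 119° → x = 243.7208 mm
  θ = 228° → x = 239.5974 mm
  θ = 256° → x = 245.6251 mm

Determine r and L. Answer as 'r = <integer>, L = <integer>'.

constraint per measurement: (x − r cos θ)² + (r sin θ − e)² = L²
subtracting the θ₁ and θ₂ equations cancels the r² and L² terms:
r = (x₁² − x₂²) / (2[(x₁cos θ₁ + e sin θ₁) − (x₂cos θ₂ + e sin θ₂)]) = 15.0001 → r = 15
L² = (x₁ − r cos θ₁)² + (r sin θ₁ − e)² = 63000.9951 → L = 251.0000 → L = 251
check at θ₃=256°: x = 245.6251 (printed 245.6251) ✓

r = 15, L = 251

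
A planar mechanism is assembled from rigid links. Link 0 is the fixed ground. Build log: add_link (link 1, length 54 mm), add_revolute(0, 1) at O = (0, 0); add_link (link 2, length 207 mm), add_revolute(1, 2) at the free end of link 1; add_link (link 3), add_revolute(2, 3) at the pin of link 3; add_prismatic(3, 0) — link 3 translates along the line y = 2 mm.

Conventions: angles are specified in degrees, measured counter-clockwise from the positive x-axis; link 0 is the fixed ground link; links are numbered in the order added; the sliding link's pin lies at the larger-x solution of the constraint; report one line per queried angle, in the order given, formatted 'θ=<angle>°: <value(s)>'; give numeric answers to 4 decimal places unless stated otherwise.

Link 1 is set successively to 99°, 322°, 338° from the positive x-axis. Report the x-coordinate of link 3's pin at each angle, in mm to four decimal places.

geometry: r = 54 mm, L = 207 mm, e = 2 mm
θ=99°: crank pin P = (r cos θ, r sin θ) = (-8.447461, 53.335170)
θ=99°: h = r sin θ − e = 53.335170 − 2 = 51.335170
θ=99°: x = r cos θ + √(L² − h²) = -8.447461 + 200.533539 = 192.086078
θ=322°: crank pin P = (r cos θ, r sin θ) = (42.552581, -33.245720)
θ=322°: h = r sin θ − e = -33.245720 − 2 = -35.245720
θ=322°: x = r cos θ + √(L² − h²) = 42.552581 + 203.977301 = 246.529882
θ=338°: crank pin P = (r cos θ, r sin θ) = (50.067928, -20.228756)
θ=338°: h = r sin θ − e = -20.228756 − 2 = -22.228756
θ=338°: x = r cos θ + √(L² − h²) = 50.067928 + 205.803018 = 255.870947

θ=99°: 192.0861
θ=322°: 246.5299
θ=338°: 255.8709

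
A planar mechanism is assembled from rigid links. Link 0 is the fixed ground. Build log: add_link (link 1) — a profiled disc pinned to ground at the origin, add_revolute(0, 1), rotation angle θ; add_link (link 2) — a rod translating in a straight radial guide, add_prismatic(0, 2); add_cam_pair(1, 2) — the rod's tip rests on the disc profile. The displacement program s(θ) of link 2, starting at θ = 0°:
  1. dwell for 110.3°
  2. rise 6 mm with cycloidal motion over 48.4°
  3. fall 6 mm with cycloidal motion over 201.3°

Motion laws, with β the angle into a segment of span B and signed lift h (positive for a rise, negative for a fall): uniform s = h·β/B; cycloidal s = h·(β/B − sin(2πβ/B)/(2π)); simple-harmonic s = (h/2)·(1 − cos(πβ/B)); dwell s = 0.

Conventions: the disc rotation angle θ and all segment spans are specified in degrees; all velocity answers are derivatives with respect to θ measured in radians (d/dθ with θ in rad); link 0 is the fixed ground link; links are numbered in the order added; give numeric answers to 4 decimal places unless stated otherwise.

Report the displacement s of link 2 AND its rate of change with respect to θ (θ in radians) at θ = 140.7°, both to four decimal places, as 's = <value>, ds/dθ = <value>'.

seg 1 [0°–110.3°] dwell: s stays 0.0000
seg 2 [110.3°–158.7°] cycloidal, h=6: θ=140.7° here. β=30.4, B=48.4. 6·(0.6281 − sin(2π·0.6281)/(2π)) = 4.4569 → s = 4.4569
velocity in seg [110.3°–158.7°] (cycloidal), θ in radians: β = 30.4° = 0.5306 rad, B = 48.4° = 0.8447 rad; ds/dθ = (h/B)(1 − cos(2πβ/B)) = (6/0.8447)(1 − cos(2π·0.6281)) = 12.026462 mm/rad

s = 4.4569, ds/dθ = 12.0265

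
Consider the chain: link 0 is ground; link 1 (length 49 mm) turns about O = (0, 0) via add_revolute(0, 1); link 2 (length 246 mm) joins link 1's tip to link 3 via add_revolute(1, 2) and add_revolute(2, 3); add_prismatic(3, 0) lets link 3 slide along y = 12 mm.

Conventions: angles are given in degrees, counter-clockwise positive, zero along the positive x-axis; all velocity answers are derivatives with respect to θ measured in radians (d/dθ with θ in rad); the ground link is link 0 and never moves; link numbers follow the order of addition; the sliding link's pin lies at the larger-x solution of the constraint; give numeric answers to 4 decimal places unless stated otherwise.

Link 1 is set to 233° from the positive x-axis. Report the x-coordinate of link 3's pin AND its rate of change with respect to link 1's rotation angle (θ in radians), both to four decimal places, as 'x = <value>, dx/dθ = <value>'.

geometry: r = 49 mm, L = 246 mm, e = 12 mm
crank pin P = (r cos θ, r sin θ) = (-29.488936, -39.133140)
h = r sin θ − e = -39.133140 − 12 = -51.133140
x = r cos θ + √(L² − h²) = -29.488936 + 240.627102 = 211.138165
dx/dθ = −r sin θ − h·r cos θ/√(L² − h²) (θ in radians; h = -51.133140) = 32.866756

x = 211.1382, dx/dθ = 32.8668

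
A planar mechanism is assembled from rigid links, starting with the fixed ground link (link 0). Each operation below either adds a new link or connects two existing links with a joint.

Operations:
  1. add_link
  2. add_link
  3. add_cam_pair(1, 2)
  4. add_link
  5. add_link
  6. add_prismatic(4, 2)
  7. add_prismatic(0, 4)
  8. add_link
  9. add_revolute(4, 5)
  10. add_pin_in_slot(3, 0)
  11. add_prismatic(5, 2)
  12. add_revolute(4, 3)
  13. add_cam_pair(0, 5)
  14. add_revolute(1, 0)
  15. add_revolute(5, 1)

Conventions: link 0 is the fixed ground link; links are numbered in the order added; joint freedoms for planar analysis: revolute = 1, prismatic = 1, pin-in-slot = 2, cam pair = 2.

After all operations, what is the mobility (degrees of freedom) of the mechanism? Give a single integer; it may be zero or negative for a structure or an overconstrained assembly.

link 0 = ground. State L|J1|J2 = 1|0|0
+link1  2|0|0
+link2  3|0|0
C(1,2) f=2→J2  3|0|1
+link3  4|0|1
+link4  5|0|1
P(4,2) f=1→J1  5|1|1
P(0,4) f=1→J1  5|2|1
+link5  6|2|1
R(4,5) f=1→J1  6|3|1
PS(3,0) f=2→J2  6|3|2
P(5,2) f=1→J1  6|4|2
R(4,3) f=1→J1  6|5|2
C(0,5) f=2→J2  6|5|3
R(1,0) f=1→J1  6|6|3
R(5,1) f=1→J1  6|7|3
M = 3(6−1)−2·7−3 = 15−14−3 = -2

M = -2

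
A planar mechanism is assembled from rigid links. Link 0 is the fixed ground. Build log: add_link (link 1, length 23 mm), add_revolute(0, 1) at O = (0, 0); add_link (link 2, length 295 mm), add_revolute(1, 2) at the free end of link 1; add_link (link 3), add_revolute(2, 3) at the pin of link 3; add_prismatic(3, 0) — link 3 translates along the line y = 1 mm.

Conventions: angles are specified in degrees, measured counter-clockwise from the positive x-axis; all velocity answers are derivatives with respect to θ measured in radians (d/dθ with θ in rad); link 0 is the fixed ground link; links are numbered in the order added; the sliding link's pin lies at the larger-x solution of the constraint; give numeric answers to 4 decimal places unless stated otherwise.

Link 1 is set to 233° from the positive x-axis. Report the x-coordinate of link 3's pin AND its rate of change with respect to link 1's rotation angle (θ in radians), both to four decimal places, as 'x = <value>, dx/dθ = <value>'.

geometry: r = 23 mm, L = 295 mm, e = 1 mm
crank pin P = (r cos θ, r sin θ) = (-13.841746, -18.368617)
h = r sin θ − e = -18.368617 − 1 = -19.368617
x = r cos θ + √(L² − h²) = -13.841746 + 294.363477 = 280.521732
dx/dθ = −r sin θ − h·r cos θ/√(L² − h²) (θ in radians; h = -19.368617) = 17.457853

x = 280.5217, dx/dθ = 17.4579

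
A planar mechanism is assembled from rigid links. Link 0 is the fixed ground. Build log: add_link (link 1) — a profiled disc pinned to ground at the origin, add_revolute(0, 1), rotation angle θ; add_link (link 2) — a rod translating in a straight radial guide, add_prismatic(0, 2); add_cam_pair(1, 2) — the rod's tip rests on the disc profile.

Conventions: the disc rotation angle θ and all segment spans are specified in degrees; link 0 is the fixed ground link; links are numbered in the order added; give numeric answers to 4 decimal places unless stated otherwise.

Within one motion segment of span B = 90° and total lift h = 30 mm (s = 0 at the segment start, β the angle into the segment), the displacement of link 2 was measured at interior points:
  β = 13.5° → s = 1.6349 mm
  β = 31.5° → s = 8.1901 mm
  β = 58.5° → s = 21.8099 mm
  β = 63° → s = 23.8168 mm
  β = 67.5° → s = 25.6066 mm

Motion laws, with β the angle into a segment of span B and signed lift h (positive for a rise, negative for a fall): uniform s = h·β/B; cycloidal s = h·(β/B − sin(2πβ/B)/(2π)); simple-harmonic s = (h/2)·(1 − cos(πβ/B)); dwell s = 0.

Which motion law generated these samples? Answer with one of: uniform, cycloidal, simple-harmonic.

candidates at β/B = r: uniform s = h·r (linear in β); cycloidal s = h·(r − sin(2πr)/(2π)); simple-harmonic s = (h/2)(1 − cos(πr))
β=13.5°: printed 1.6349 | uniform 4.5000, cycloidal 0.6372, simple-harmonic 1.6349
β=31.5°: printed 8.1901 | uniform 10.5000, cycloidal 6.6372, simple-harmonic 8.1901
β=58.5°: printed 21.8099 | uniform 19.5000, cycloidal 23.3628, simple-harmonic 21.8099
β=63°: printed 23.8168 | uniform 21.0000, cycloidal 25.5410, simple-harmonic 23.8168
β=67.5°: printed 25.6066 | uniform 22.5000, cycloidal 27.2746, simple-harmonic 25.6066
only one law matches every sample → simple-harmonic

simple-harmonic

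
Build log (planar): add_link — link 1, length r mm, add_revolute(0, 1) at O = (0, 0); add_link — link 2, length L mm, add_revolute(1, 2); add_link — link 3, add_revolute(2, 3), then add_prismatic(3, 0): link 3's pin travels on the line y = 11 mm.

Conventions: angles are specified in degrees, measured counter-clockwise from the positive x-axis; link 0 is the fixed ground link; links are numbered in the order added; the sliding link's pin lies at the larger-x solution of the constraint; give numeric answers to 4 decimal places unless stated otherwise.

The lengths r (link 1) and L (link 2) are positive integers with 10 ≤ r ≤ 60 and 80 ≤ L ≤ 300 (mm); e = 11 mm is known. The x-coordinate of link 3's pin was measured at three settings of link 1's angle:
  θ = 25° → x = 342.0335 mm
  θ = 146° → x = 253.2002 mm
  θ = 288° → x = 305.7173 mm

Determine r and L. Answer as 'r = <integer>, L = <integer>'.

constraint per measurement: (x − r cos θ)² + (r sin θ − e)² = L²
subtracting the θ₁ and θ₂ equations cancels the r² and L² terms:
r = (x₁² − x₂²) / (2[(x₁cos θ₁ + e sin θ₁) − (x₂cos θ₂ + e sin θ₂)]) = 51.0000 → r = 51
L² = (x₁ − r cos θ₁)² + (r sin θ₁ − e)² = 87615.9997 → L = 296.0000 → L = 296
check at θ₃=288°: x = 305.7173 (printed 305.7173) ✓

r = 51, L = 296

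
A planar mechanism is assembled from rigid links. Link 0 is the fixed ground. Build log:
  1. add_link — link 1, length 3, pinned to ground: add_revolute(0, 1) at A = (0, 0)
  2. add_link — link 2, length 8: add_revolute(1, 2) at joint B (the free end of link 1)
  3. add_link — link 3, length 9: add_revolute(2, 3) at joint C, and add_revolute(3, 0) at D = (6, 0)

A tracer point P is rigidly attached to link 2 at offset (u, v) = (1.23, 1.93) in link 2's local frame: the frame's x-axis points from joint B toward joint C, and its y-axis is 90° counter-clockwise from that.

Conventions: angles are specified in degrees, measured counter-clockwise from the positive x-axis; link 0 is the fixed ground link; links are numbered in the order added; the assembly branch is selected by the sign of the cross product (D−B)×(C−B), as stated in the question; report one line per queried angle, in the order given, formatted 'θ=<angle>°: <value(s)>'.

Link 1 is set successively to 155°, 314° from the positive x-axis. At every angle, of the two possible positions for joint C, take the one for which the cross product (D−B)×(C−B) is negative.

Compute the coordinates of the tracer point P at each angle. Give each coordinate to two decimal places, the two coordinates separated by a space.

A=(0,0), D=(6.00,0)
θ=155°: B = A + 3.00·(cos155°, sin155°) = (-2.7189, 1.2679)
θ=155°: |BD| = 8.8106
θ=155°: circle(B,8.00) ∩ circle(D,9.00): a=3.4406, h=7.2224
θ=155°:   candidates: C₊=(1.7251,7.9199) cross=63.634; C₋=(-0.3535,-6.3744) cross=-63.634
θ=155°:   branch - wants cross < 0 → take C=(-0.3535,-6.3744) (cross=-63.634)
θ=155°: ex = (C−B)/|BC| = (0.2957,-0.9553); ey = (0.9553,0.2957)
θ=155°: P = B + 1.23·ex + 1.93·ey = (-0.5115,0.6635)
θ=314°: B = A + 3.00·(cos314°, sin314°) = (2.0840, -2.1580)
θ=314°: |BD| = 4.4713
θ=314°: circle(B,8.00) ∩ circle(D,9.00): a=0.3346, h=7.9930
θ=314°:   candidates: C₊=(-1.4807,5.0039) cross=35.739; C₋=(6.2348,-8.9969) cross=-35.739
θ=314°:   branch - wants cross < 0 → take C=(6.2348,-8.9969) (cross=-35.739)
θ=314°: ex = (C−B)/|BC| = (0.5189,-0.8549); ey = (0.8549,0.5189)
θ=314°: P = B + 1.23·ex + 1.93·ey = (4.3721,-2.2081)

θ=155°: -0.51 0.66
θ=314°: 4.37 -2.21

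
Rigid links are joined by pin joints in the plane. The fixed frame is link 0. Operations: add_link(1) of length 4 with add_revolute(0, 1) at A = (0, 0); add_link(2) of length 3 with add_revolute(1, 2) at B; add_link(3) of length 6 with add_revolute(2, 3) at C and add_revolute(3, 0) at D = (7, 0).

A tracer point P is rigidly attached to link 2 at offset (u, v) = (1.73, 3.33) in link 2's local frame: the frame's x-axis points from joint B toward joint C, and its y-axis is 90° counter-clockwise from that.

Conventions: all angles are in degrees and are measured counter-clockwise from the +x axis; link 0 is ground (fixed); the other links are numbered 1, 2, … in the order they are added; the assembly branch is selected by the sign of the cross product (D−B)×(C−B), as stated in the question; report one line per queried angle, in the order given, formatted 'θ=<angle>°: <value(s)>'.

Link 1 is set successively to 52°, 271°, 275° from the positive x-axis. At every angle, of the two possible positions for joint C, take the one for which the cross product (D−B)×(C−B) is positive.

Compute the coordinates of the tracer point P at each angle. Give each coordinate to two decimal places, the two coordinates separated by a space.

A=(0,0), D=(7.00,0)
θ=52°: B = A + 4.00·(cos52°, sin52°) = (2.4626, 3.1520)
θ=52°: |BD| = 5.5248
θ=52°: circle(B,3.00) ∩ circle(D,6.00): a=0.3188, h=2.9830
θ=52°:   candidates: C₊=(4.4264,5.4200) cross=16.480; C₋=(1.0226,0.5203) cross=-16.480
θ=52°:   branch + wants cross > 0 → take C=(4.4264,5.4200) (cross=16.480)
θ=52°: ex = (C−B)/|BC| = (0.6546,0.7560); ey = (-0.7560,0.6546)
θ=52°: P = B + 1.73·ex + 3.33·ey = (1.0776,6.6397)
θ=271°: B = A + 4.00·(cos271°, sin271°) = (0.0698, -3.9994)
θ=271°: |BD| = 8.0014
θ=271°: circle(B,3.00) ∩ circle(D,6.00): a=2.3135, h=1.9099
θ=271°:   candidates: C₊=(1.1190,-1.1888) cross=15.282; C₋=(3.0282,-4.4972) cross=-15.282
θ=271°:   branch + wants cross > 0 → take C=(1.1190,-1.1888) (cross=15.282)
θ=271°: ex = (C−B)/|BC| = (0.3497,0.9369); ey = (-0.9369,0.3497)
θ=271°: P = B + 1.73·ex + 3.33·ey = (-2.4449,-1.2141)
θ=275°: B = A + 4.00·(cos275°, sin275°) = (0.3486, -3.9848)
θ=275°: |BD| = 7.7537
θ=275°: circle(B,3.00) ∩ circle(D,6.00): a=2.1357, h=2.1068
θ=275°:   candidates: C₊=(1.0980,-1.0799) cross=16.336; C₋=(3.2635,-4.6945) cross=-16.336
θ=275°:   branch + wants cross > 0 → take C=(1.0980,-1.0799) (cross=16.336)
θ=275°: ex = (C−B)/|BC| = (0.2498,0.9683); ey = (-0.9683,0.2498)
θ=275°: P = B + 1.73·ex + 3.33·ey = (-2.4437,-1.4778)

θ=52°: 1.08 6.64
θ=271°: -2.44 -1.21
θ=275°: -2.44 -1.48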